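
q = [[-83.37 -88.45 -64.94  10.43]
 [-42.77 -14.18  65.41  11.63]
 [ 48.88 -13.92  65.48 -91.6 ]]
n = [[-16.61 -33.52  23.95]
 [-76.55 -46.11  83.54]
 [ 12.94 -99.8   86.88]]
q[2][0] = 48.88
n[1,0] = -76.55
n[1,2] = 83.54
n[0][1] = -33.52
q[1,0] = -42.77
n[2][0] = 12.94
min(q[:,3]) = -91.6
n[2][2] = 86.88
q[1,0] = -42.77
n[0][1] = -33.52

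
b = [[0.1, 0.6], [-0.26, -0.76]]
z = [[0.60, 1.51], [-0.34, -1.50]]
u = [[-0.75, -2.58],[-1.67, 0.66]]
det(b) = 0.08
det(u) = -4.80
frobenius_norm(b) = 1.01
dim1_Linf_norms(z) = [1.51, 1.5]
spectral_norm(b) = 1.00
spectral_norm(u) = 2.70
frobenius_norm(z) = 2.24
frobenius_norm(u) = 3.23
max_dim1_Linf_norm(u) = 2.58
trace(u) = -0.09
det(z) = -0.39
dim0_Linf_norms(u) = [1.67, 2.58]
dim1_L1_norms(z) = [2.11, 1.84]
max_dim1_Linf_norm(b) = 0.76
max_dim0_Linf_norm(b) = 0.76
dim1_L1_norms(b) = [0.7, 1.02]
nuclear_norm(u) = 4.48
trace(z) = -0.90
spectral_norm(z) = 2.23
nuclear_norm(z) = 2.40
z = u @ b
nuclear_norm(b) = 1.08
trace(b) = -0.66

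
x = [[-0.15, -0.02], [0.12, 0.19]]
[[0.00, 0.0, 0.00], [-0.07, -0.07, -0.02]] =x @ [[0.03, 0.03, 0.01], [-0.40, -0.39, -0.12]]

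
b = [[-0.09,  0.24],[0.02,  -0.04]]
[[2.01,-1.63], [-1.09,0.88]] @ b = [[-0.21, 0.55],[0.12, -0.3]]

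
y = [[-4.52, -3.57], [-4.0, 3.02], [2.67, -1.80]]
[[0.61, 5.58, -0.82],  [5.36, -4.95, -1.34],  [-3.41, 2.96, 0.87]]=y@[[-0.75,0.03,0.26], [0.78,-1.60,-0.10]]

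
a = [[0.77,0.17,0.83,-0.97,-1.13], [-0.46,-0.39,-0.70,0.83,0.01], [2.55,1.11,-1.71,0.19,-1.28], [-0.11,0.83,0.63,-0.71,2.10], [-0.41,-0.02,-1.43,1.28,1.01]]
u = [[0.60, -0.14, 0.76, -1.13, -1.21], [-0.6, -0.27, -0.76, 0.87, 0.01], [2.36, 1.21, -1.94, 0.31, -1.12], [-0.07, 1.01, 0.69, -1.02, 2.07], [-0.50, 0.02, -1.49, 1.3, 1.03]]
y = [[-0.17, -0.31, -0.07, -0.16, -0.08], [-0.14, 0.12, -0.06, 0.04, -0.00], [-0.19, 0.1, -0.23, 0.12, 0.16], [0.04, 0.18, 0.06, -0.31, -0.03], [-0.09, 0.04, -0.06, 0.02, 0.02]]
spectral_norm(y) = 0.45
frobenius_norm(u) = 5.45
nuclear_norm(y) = 1.29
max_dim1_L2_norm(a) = 3.51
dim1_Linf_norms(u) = [1.21, 0.87, 2.36, 2.07, 1.49]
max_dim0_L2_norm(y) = 0.39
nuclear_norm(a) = 9.02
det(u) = -1.15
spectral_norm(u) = 3.69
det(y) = -0.00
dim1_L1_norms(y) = [0.79, 0.36, 0.8, 0.62, 0.23]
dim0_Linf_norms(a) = [2.55, 1.11, 1.71, 1.28, 2.1]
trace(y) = -0.57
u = a + y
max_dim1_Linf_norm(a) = 2.55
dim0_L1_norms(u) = [4.13, 2.65, 5.64, 4.63, 5.44]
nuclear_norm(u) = 9.71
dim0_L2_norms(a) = [2.74, 1.45, 2.56, 1.95, 2.89]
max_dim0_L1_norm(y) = 0.75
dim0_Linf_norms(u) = [2.36, 1.21, 1.94, 1.3, 2.07]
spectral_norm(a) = 3.78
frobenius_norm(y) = 0.70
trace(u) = -1.60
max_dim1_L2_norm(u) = 3.49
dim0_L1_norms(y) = [0.63, 0.75, 0.48, 0.65, 0.29]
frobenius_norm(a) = 5.32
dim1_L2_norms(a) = [1.88, 1.24, 3.51, 2.45, 2.21]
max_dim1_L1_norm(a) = 6.84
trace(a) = -1.03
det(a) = -0.00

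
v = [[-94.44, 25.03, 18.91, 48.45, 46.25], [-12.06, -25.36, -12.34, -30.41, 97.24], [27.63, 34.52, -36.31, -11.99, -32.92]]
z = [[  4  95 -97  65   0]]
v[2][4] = -32.92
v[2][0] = 27.63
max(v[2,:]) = 34.52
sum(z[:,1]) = 95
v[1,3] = -30.41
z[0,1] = 95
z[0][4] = 0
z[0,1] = 95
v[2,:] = [27.63, 34.52, -36.31, -11.99, -32.92]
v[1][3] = -30.41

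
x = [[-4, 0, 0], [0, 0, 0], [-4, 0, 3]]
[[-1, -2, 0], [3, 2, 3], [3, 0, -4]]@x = [[4, 0, 0], [-24, 0, 9], [4, 0, -12]]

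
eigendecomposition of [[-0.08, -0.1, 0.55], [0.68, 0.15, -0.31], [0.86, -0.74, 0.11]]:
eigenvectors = [[0.44+0.00j, (0.56-0.12j), (0.56+0.12j)], [-0.50+0.00j, 0.23-0.34j, (0.23+0.34j)], [-0.74+0.00j, 0.71+0.00j, 0.71-0.00j]]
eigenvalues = [(-0.9+0j), (0.54+0.2j), (0.54-0.2j)]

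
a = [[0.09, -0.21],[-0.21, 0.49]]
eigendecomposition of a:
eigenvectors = [[-0.92, 0.39], [-0.39, -0.92]]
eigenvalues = [0.0, 0.58]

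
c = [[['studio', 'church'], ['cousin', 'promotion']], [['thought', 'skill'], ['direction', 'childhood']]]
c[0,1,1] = 'promotion'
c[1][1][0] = 'direction'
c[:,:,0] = [['studio', 'cousin'], ['thought', 'direction']]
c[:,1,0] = ['cousin', 'direction']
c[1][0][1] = 'skill'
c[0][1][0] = 'cousin'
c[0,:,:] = [['studio', 'church'], ['cousin', 'promotion']]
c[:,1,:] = [['cousin', 'promotion'], ['direction', 'childhood']]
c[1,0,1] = 'skill'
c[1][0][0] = 'thought'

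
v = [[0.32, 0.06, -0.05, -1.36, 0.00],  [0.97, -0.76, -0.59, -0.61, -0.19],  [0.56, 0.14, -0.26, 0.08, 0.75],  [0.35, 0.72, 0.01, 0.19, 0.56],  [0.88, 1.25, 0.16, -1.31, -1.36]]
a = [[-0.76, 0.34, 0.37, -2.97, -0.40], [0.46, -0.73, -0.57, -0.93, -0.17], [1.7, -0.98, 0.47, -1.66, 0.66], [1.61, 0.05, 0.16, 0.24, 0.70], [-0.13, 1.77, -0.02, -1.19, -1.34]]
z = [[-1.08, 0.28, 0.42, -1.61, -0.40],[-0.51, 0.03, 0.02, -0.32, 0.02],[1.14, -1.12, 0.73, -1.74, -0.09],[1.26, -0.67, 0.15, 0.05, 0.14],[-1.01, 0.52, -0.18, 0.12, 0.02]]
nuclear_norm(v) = 6.41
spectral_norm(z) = 2.85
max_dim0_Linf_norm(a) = 2.97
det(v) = -0.01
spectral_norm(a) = 3.82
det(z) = 0.00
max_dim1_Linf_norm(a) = 2.97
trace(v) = -1.87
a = v + z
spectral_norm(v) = 2.68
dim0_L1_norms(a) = [4.66, 3.87, 1.59, 6.99, 3.27]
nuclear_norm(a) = 9.94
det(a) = 5.53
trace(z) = -0.25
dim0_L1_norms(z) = [5.0, 2.62, 1.5, 3.84, 0.67]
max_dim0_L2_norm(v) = 2.0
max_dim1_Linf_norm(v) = 1.36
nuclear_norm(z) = 5.57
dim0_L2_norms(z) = [2.31, 1.43, 0.87, 2.4, 0.43]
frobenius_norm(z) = 3.75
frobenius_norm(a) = 5.34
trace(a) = -2.12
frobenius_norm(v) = 3.48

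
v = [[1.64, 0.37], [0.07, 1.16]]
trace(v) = 2.80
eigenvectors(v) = [[0.99, -0.57], [0.13, 0.82]]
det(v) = 1.88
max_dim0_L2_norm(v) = 1.64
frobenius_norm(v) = 2.04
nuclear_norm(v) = 2.82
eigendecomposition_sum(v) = [[1.55,1.08], [0.20,0.14]] + [[0.09, -0.71], [-0.13, 1.02]]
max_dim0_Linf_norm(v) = 1.64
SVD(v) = [[-0.95, -0.31], [-0.31, 0.95]] @ diag([1.7335891959548662, 1.082436372110878]) @ [[-0.91,  -0.41], [-0.41,  0.91]]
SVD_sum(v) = [[1.50, 0.68], [0.49, 0.22]] + [[0.14, -0.31], [-0.42, 0.94]]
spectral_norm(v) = 1.73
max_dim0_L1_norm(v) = 1.71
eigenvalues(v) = [1.69, 1.11]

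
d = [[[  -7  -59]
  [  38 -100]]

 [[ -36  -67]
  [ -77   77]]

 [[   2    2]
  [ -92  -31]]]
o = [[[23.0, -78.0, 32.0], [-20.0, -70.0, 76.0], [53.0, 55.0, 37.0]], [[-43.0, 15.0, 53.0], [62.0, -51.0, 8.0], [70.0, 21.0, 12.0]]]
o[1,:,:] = [[-43.0, 15.0, 53.0], [62.0, -51.0, 8.0], [70.0, 21.0, 12.0]]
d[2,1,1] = -31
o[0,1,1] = -70.0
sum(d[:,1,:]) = -185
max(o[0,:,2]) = 76.0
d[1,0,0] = -36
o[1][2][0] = 70.0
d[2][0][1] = 2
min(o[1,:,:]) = -51.0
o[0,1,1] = -70.0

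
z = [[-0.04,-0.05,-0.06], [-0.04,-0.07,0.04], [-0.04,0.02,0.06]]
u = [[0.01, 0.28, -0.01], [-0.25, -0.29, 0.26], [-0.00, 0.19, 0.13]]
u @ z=[[-0.01, -0.02, 0.01], [0.01, 0.04, 0.02], [-0.01, -0.01, 0.02]]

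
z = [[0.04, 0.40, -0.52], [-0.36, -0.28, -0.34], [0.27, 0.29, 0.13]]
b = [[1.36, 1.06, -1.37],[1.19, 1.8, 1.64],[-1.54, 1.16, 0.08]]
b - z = [[1.32,0.66,-0.85],[1.55,2.08,1.98],[-1.81,0.87,-0.05]]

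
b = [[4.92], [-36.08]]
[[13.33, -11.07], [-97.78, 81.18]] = b@ [[2.71, -2.25]]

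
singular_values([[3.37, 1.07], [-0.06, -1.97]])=[3.62, 1.82]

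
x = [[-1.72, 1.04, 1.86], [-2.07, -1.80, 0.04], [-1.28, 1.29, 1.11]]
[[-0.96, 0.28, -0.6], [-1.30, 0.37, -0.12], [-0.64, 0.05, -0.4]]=x@[[0.53, -0.01, 0.08],[0.11, -0.19, -0.03],[-0.09, 0.25, -0.23]]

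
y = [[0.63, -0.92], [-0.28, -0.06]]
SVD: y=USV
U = [[-0.99, 0.10],[0.10, 0.99]]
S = [1.12, 0.26]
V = [[-0.58, 0.81], [-0.81, -0.58]]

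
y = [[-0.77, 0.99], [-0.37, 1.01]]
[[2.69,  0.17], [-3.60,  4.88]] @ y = [[-2.13,2.83], [0.97,1.36]]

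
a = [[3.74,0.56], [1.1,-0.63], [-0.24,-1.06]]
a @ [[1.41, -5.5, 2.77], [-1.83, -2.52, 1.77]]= [[4.25,-21.98,11.35], [2.70,-4.46,1.93], [1.6,3.99,-2.54]]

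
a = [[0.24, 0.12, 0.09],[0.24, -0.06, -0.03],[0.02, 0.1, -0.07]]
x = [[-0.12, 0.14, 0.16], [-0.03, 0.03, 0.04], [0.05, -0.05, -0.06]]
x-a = [[-0.36, 0.02, 0.07],[-0.27, 0.09, 0.07],[0.03, -0.15, 0.01]]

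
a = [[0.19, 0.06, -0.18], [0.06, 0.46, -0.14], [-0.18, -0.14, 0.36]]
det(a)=0.015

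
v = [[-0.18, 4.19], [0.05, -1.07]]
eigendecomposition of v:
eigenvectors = [[1.00, -0.97],[0.05, 0.25]]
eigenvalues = [0.01, -1.26]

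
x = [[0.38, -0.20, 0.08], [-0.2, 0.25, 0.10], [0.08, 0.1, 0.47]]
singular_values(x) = [0.53, 0.51, 0.06]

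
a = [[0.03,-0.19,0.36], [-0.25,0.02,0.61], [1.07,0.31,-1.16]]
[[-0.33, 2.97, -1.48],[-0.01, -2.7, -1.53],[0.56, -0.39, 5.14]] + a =[[-0.30, 2.78, -1.12], [-0.26, -2.68, -0.92], [1.63, -0.08, 3.98]]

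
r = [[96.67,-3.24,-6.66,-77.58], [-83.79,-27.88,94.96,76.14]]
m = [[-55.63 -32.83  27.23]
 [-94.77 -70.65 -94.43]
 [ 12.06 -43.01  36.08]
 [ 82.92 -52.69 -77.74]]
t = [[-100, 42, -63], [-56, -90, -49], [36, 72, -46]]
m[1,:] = [-94.77, -70.65, -94.43]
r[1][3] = 76.14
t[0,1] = 42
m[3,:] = [82.92, -52.69, -77.74]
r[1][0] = -83.79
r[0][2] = -6.66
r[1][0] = -83.79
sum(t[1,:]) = -195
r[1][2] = 94.96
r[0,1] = -3.24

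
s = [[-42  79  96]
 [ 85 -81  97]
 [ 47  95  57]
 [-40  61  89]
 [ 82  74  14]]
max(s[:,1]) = 95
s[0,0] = -42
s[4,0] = 82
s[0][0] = -42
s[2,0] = 47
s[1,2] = 97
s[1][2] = 97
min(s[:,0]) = -42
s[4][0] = 82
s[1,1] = -81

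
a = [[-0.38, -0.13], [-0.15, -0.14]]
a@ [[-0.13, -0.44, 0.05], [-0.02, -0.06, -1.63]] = [[0.05,0.18,0.19],[0.02,0.07,0.22]]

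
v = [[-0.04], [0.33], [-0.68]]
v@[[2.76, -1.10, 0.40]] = [[-0.11,0.04,-0.02], [0.91,-0.36,0.13], [-1.88,0.75,-0.27]]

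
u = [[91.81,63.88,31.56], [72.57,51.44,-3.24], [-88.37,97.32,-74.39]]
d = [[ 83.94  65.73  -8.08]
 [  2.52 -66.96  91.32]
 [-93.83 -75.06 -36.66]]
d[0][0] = 83.94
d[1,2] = 91.32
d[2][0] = -93.83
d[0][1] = 65.73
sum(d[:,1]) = -76.28999999999999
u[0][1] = 63.88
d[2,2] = -36.66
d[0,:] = [83.94, 65.73, -8.08]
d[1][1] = -66.96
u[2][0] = -88.37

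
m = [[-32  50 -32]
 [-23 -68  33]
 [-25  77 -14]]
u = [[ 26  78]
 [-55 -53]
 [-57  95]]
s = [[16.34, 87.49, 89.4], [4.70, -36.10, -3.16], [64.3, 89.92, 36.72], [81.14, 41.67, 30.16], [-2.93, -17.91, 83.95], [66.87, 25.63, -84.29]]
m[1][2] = 33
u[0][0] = 26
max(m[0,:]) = 50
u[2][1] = 95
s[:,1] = [87.49, -36.1, 89.92, 41.67, -17.91, 25.63]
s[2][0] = 64.3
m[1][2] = 33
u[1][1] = -53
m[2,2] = -14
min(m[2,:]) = -25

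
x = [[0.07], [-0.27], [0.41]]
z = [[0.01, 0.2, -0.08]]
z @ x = [[-0.09]]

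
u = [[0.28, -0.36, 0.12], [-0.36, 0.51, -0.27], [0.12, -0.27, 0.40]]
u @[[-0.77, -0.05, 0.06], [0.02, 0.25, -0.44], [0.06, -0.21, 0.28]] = [[-0.22,  -0.13,  0.21],[0.27,  0.20,  -0.32],[-0.07,  -0.16,  0.24]]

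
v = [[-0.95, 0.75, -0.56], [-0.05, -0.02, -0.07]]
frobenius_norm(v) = 1.34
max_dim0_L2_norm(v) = 0.95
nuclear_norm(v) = 1.40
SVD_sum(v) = [[-0.95, 0.75, -0.56], [-0.04, 0.03, -0.02]] + [[0.00, 0.0, 0.00], [-0.01, -0.05, -0.05]]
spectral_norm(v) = 1.33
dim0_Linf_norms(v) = [0.95, 0.75, 0.56]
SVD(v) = [[-1.0, -0.04], [-0.04, 1.00]] @ diag([1.334727837965297, 0.07001141735805476]) @ [[0.71, -0.56, 0.42], [-0.17, -0.72, -0.68]]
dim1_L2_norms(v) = [1.33, 0.09]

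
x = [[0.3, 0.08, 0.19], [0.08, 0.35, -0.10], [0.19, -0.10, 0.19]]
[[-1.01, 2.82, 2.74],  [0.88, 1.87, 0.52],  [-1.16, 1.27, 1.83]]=x @ [[-4.75,4.3,5.43], [3.76,5.95,1.7], [0.6,5.53,5.11]]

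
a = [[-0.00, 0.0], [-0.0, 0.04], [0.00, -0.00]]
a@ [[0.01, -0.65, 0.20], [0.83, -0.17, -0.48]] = [[0.00, 0.0, 0.0],[0.03, -0.01, -0.02],[0.00, 0.00, 0.00]]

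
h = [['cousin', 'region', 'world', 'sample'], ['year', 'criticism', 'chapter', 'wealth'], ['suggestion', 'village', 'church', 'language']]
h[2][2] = 'church'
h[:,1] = ['region', 'criticism', 'village']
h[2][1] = 'village'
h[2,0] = 'suggestion'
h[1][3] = 'wealth'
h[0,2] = 'world'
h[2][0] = 'suggestion'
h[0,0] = 'cousin'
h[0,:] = ['cousin', 'region', 'world', 'sample']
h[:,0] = ['cousin', 'year', 'suggestion']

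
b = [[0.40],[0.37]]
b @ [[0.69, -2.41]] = [[0.28, -0.96], [0.26, -0.89]]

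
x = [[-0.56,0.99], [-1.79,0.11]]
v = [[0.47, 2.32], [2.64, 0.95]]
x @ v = [[2.35, -0.36], [-0.55, -4.05]]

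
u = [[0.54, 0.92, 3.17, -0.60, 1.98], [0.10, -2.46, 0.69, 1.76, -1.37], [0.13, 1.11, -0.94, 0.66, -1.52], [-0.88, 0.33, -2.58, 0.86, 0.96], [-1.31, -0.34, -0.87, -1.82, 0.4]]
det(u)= -44.506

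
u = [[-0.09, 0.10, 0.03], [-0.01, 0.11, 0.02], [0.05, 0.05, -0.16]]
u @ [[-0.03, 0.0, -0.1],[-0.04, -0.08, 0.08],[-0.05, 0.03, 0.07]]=[[-0.00, -0.01, 0.02], [-0.01, -0.01, 0.01], [0.0, -0.01, -0.01]]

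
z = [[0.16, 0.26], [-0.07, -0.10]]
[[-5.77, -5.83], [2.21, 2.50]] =z@[[1.00, -30.76], [-22.79, -3.49]]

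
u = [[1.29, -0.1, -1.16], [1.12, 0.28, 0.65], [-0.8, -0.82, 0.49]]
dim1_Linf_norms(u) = [1.29, 1.12, 0.82]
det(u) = 1.78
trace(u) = 2.06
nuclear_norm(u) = 4.00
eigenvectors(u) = [[-0.78+0.00j, (0.19-0.33j), (0.19+0.33j)],  [(-0.29+0j), (-0.76+0j), -0.76-0.00j],  [(0.55+0j), 0.01-0.52j, (0.01+0.52j)]]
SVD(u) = [[-0.77, 0.47, 0.43], [-0.36, -0.88, 0.32], [0.52, 0.09, 0.85]] @ diag([2.086662201899336, 1.2186107832517723, 0.6988051331430798]) @ [[-0.87, -0.22, 0.44], [-0.37, -0.3, -0.88], [0.32, -0.93, 0.18]]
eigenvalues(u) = [(2.07+0j), (-0+0.93j), (-0-0.93j)]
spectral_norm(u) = 2.09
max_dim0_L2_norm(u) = 1.89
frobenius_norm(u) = 2.52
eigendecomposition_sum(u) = [[1.35-0.00j, (0.32+0j), (-0.86+0j)], [0.50-0.00j, 0.12+0.00j, (-0.32+0j)], [-0.94+0.00j, (-0.22+0j), 0.60+0.00j]] + [[(-0.03+0.16j), (-0.21-0.07j), (-0.15+0.19j)], [(0.31-0.11j), 0.08+0.44j, 0.48+0.07j], [0.07+0.21j, -0.30+0.05j, (-0.06+0.33j)]] + [[(-0.03-0.16j), (-0.21+0.07j), -0.15-0.19j], [0.31+0.11j, (0.08-0.44j), 0.48-0.07j], [(0.07-0.21j), (-0.3-0.05j), -0.06-0.33j]]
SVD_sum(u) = [[1.41, 0.35, -0.71], [0.65, 0.16, -0.33], [-0.95, -0.24, 0.48]] + [[-0.21, -0.17, -0.5],[0.39, 0.32, 0.94],[-0.04, -0.03, -0.1]] + [[0.10, -0.28, 0.05], [0.07, -0.21, 0.04], [0.19, -0.55, 0.11]]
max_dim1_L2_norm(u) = 1.74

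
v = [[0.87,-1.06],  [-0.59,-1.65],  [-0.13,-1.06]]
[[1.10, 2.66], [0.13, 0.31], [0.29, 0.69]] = v @ [[0.81, 1.97], [-0.37, -0.89]]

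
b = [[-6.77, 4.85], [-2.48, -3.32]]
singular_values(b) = [8.33, 4.14]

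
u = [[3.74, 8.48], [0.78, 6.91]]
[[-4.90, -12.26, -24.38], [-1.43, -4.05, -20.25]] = u@[[-1.13, -2.62, 0.17], [-0.08, -0.29, -2.95]]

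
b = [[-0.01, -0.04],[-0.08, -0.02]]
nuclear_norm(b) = 0.12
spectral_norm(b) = 0.09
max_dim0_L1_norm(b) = 0.09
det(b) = -0.00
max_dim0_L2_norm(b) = 0.08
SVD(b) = [[-0.28, -0.96], [-0.96, 0.28]] @ diag([0.08520797289396147, 0.03520797289396148]) @ [[0.93, 0.36], [-0.36, 0.93]]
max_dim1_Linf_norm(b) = 0.08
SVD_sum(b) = [[-0.02, -0.01], [-0.08, -0.03]] + [[0.01, -0.03], [-0.00, 0.01]]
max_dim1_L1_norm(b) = 0.1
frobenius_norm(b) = 0.09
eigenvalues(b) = [0.04, -0.07]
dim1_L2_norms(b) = [0.04, 0.08]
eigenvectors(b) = [[0.61, 0.54], [-0.79, 0.84]]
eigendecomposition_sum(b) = [[0.02,-0.01],[-0.03,0.02]] + [[-0.03, -0.03], [-0.05, -0.04]]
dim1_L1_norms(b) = [0.05, 0.1]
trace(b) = -0.03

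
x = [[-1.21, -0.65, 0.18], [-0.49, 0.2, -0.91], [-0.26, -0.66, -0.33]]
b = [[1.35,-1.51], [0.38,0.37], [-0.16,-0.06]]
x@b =[[-1.91, 1.58],[-0.44, 0.87],[-0.55, 0.17]]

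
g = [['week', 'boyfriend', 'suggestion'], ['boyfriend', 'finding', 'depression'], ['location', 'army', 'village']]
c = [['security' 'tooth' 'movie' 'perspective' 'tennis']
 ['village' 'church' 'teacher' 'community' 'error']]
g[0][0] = 'week'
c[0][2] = 'movie'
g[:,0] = ['week', 'boyfriend', 'location']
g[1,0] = 'boyfriend'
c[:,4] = ['tennis', 'error']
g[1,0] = 'boyfriend'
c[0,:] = ['security', 'tooth', 'movie', 'perspective', 'tennis']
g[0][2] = 'suggestion'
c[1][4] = 'error'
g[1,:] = ['boyfriend', 'finding', 'depression']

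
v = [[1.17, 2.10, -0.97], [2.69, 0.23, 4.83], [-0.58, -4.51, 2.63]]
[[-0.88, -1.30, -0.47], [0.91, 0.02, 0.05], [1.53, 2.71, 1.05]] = v@[[-0.28, -0.07, 0.02], [-0.1, -0.55, -0.23], [0.35, 0.07, 0.01]]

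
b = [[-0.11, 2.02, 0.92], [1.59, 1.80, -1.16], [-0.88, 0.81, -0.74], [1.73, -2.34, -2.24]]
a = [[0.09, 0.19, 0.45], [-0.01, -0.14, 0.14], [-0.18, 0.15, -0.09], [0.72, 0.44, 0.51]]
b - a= [[-0.2,1.83,0.47], [1.6,1.94,-1.3], [-0.70,0.66,-0.65], [1.01,-2.78,-2.75]]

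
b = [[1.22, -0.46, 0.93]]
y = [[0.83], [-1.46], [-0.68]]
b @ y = [[1.05]]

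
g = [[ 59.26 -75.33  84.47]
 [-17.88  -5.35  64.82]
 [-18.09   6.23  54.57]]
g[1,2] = 64.82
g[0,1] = -75.33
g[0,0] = 59.26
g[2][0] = -18.09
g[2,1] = 6.23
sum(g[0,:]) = 68.4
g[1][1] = -5.35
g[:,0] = [59.26, -17.88, -18.09]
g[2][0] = -18.09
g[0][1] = -75.33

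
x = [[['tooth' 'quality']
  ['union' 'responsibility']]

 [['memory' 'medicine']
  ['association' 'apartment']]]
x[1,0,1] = 'medicine'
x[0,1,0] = 'union'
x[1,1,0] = 'association'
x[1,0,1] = 'medicine'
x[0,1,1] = 'responsibility'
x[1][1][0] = 'association'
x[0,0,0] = 'tooth'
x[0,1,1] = 'responsibility'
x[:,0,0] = ['tooth', 'memory']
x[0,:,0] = ['tooth', 'union']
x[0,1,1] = 'responsibility'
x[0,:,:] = [['tooth', 'quality'], ['union', 'responsibility']]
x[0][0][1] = 'quality'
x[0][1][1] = 'responsibility'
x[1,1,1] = 'apartment'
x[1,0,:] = ['memory', 'medicine']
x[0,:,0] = ['tooth', 'union']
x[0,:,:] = [['tooth', 'quality'], ['union', 'responsibility']]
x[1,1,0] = 'association'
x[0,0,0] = 'tooth'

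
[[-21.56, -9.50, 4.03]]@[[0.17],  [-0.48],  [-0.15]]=[[0.29]]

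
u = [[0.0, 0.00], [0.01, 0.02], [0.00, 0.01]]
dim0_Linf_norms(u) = [0.01, 0.02]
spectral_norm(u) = 0.02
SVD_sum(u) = [[0.00, 0.0], [0.01, 0.02], [0.0, 0.01]] + [[0.00, 0.00], [0.0, -0.0], [-0.00, 0.0]]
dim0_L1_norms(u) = [0.01, 0.03]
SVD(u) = [[0.0, 0.00], [-0.92, 0.38], [-0.38, -0.92]] @ diag([0.02414213562373095, 0.0041421356237309505]) @ [[-0.38, -0.92], [0.92, -0.38]]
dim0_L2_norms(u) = [0.01, 0.02]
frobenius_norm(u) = 0.02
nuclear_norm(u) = 0.03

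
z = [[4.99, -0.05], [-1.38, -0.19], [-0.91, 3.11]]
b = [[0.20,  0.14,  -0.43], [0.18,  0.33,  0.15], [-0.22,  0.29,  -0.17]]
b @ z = [[1.2, -1.37], [0.31, 0.39], [-1.34, -0.57]]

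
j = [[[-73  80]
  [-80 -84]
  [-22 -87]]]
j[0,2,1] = -87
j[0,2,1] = -87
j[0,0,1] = 80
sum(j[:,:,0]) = -175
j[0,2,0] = -22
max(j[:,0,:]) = 80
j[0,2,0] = -22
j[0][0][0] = -73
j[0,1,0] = -80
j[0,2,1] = -87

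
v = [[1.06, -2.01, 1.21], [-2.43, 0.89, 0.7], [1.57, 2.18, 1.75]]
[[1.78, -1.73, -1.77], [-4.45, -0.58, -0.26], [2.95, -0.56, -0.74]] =v @[[1.84, 0.12, -0.01], [0.06, 0.38, 0.36], [-0.04, -0.9, -0.86]]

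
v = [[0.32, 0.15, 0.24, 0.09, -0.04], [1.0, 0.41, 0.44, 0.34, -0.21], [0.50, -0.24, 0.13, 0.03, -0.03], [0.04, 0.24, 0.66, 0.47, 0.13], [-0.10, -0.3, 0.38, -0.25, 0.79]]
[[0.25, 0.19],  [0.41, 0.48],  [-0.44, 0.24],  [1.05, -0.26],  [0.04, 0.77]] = v@[[-0.60, 0.89], [1.17, 0.51], [1.0, -0.17], [0.28, -0.94], [0.03, 1.07]]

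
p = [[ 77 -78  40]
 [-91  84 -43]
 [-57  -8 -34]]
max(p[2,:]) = -8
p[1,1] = 84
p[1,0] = -91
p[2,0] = -57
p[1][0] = -91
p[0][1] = -78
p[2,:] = [-57, -8, -34]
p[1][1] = 84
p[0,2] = 40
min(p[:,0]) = -91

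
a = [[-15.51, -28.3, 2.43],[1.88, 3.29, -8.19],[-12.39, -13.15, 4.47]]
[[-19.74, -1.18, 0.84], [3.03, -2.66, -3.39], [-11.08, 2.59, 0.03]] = a @ [[0.31, -0.38, 0.34], [0.52, 0.28, -0.18], [-0.09, 0.35, 0.42]]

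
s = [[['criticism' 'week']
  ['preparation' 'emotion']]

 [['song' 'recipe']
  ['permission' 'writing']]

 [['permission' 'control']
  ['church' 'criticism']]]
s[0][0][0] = 'criticism'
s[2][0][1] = 'control'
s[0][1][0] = 'preparation'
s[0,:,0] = ['criticism', 'preparation']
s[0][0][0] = 'criticism'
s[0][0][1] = 'week'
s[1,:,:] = [['song', 'recipe'], ['permission', 'writing']]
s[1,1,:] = ['permission', 'writing']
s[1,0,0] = 'song'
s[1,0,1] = 'recipe'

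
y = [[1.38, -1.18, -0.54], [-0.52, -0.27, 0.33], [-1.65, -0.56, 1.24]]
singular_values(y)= [2.6, 1.36, 0.07]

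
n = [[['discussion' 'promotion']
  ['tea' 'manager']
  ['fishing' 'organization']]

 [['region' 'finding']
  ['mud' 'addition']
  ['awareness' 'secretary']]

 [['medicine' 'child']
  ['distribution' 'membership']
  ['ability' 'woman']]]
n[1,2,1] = 'secretary'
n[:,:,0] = [['discussion', 'tea', 'fishing'], ['region', 'mud', 'awareness'], ['medicine', 'distribution', 'ability']]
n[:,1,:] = [['tea', 'manager'], ['mud', 'addition'], ['distribution', 'membership']]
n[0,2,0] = 'fishing'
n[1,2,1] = 'secretary'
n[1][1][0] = 'mud'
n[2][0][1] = 'child'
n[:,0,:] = [['discussion', 'promotion'], ['region', 'finding'], ['medicine', 'child']]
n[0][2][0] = 'fishing'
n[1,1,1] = 'addition'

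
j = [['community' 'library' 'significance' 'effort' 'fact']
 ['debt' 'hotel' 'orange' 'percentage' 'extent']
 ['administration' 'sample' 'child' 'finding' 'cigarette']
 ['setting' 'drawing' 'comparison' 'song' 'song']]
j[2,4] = 'cigarette'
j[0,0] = 'community'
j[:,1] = ['library', 'hotel', 'sample', 'drawing']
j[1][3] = 'percentage'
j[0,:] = ['community', 'library', 'significance', 'effort', 'fact']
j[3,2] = 'comparison'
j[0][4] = 'fact'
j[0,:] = ['community', 'library', 'significance', 'effort', 'fact']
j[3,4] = 'song'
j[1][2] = 'orange'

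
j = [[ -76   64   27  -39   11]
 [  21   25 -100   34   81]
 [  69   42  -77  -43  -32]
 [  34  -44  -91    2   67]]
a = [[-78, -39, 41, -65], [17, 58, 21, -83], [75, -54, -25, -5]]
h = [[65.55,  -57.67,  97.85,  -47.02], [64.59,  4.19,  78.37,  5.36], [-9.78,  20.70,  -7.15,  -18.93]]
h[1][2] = 78.37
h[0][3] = -47.02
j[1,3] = 34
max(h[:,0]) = 65.55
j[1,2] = -100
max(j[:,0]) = 69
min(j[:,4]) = -32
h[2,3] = -18.93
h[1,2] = 78.37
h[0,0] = 65.55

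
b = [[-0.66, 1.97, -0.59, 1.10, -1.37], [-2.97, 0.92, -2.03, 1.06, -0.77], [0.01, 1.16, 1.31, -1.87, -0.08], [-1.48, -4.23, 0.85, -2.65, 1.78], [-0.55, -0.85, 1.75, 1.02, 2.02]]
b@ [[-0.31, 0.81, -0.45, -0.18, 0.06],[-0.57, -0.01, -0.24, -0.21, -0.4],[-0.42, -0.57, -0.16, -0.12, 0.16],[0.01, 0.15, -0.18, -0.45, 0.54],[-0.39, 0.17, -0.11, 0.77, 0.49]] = [[-0.13, -0.29, -0.13, -1.77, -1.0], [1.56, -1.23, 1.33, -0.48, -0.68], [-1.2, -1.04, -0.15, 0.38, -1.3], [1.79, -1.74, 1.83, 3.62, 1.18], [-0.86, -0.94, -0.23, 1.16, 2.13]]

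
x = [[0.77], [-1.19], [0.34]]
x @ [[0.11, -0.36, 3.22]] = [[0.08,-0.28,2.48], [-0.13,0.43,-3.83], [0.04,-0.12,1.09]]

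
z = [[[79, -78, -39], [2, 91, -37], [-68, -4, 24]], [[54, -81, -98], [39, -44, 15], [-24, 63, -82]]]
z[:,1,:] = [[2, 91, -37], [39, -44, 15]]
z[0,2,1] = -4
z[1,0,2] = -98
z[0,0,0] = 79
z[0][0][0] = 79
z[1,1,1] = -44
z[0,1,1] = 91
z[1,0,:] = [54, -81, -98]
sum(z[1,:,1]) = -62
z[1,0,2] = -98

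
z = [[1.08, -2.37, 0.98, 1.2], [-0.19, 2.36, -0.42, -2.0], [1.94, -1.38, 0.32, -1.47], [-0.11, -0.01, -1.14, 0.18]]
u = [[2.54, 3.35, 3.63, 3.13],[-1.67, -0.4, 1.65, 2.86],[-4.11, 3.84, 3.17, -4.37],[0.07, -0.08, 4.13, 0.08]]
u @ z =[[8.80, -3.15, -1.32, -8.42], [1.16, 0.71, -4.2, -3.11], [1.46, 14.47, 0.36, -18.06], [8.09, -6.05, 1.33, -5.81]]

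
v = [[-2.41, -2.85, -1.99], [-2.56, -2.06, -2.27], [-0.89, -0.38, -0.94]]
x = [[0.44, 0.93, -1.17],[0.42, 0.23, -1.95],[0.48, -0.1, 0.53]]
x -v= [[2.85, 3.78, 0.82], [2.98, 2.29, 0.32], [1.37, 0.28, 1.47]]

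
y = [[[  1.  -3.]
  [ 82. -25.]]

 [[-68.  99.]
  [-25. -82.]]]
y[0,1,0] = 82.0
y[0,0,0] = 1.0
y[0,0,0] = 1.0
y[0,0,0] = 1.0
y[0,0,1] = -3.0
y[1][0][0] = -68.0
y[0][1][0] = 82.0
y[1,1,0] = -25.0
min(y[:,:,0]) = -68.0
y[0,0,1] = -3.0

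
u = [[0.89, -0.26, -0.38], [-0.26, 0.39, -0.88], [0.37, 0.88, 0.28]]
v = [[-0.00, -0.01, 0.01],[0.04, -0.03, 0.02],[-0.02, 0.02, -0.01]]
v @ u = [[0.01, 0.0, 0.01], [0.05, -0.00, 0.02], [-0.03, 0.00, -0.01]]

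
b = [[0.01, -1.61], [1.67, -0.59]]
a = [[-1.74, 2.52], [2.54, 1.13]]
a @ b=[[4.19, 1.31], [1.91, -4.76]]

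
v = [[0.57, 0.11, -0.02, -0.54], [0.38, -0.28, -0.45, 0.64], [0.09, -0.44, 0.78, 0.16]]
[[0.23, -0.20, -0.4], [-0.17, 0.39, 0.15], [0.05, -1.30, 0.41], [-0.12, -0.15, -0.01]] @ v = [[0.02, 0.26, -0.23, -0.32],  [0.06, -0.19, -0.06, 0.37],  [-0.43, 0.19, 0.90, -0.79],  [-0.13, 0.03, 0.06, -0.03]]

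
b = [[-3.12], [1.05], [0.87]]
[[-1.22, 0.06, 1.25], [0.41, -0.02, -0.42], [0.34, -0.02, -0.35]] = b @ [[0.39,-0.02,-0.40]]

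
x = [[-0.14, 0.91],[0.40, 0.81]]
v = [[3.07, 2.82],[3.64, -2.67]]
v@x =[[0.70,  5.08], [-1.58,  1.15]]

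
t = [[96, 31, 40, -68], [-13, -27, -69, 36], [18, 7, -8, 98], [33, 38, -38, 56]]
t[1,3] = 36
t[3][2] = -38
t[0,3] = -68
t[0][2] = 40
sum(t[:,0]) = 134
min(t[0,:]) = -68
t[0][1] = 31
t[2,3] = 98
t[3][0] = 33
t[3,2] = -38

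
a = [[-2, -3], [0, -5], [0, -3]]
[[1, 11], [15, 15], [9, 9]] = a@[[4, -1], [-3, -3]]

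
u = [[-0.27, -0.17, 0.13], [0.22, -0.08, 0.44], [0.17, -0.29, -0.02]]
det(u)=-0.055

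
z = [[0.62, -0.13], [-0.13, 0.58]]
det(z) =0.343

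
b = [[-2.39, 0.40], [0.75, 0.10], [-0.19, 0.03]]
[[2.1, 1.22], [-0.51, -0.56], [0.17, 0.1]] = b@[[-0.77,  -0.64], [0.64,  -0.77]]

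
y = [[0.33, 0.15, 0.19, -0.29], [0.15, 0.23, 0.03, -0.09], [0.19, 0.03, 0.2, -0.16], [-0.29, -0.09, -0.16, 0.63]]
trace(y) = 1.39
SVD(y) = [[-0.53, -0.43, 0.25, -0.69], [-0.23, -0.67, -0.59, 0.38], [-0.31, -0.18, 0.71, 0.60], [0.76, -0.57, 0.29, -0.12]] @ diag([0.9248355376878252, 0.2570618537466138, 0.17562323918791772, 0.03247936937764349]) @ [[-0.53, -0.23, -0.31, 0.76], [-0.43, -0.67, -0.18, -0.57], [0.25, -0.59, 0.71, 0.29], [-0.69, 0.38, 0.6, -0.12]]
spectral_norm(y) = 0.92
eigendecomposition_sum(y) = [[0.26, 0.11, 0.15, -0.37], [0.11, 0.05, 0.07, -0.16], [0.15, 0.07, 0.09, -0.22], [-0.37, -0.16, -0.22, 0.53]] + [[0.02,-0.01,-0.01,0.0], [-0.01,0.00,0.01,-0.00], [-0.01,0.01,0.01,-0.00], [0.0,-0.0,-0.0,0.00]] + [[0.05, 0.07, 0.02, 0.06], [0.07, 0.12, 0.03, 0.1], [0.02, 0.03, 0.01, 0.03], [0.06, 0.10, 0.03, 0.08]] + [[0.01,-0.03,0.03,0.01],[-0.03,0.06,-0.07,-0.03],[0.03,-0.07,0.09,0.04],[0.01,-0.03,0.04,0.01]]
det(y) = 0.00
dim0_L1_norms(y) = [0.96, 0.5, 0.58, 1.17]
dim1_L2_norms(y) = [0.5, 0.29, 0.32, 0.72]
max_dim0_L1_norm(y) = 1.17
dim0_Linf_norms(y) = [0.33, 0.23, 0.2, 0.63]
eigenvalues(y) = [0.92, 0.03, 0.26, 0.18]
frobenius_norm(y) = 0.98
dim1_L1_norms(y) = [0.96, 0.5, 0.58, 1.17]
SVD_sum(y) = [[0.26, 0.11, 0.15, -0.37], [0.11, 0.05, 0.07, -0.16], [0.15, 0.07, 0.09, -0.22], [-0.37, -0.16, -0.22, 0.53]] + [[0.05,  0.07,  0.02,  0.06], [0.07,  0.12,  0.03,  0.1], [0.02,  0.03,  0.01,  0.03], [0.06,  0.10,  0.03,  0.08]] + [[0.01, -0.03, 0.03, 0.01],  [-0.03, 0.06, -0.07, -0.03],  [0.03, -0.07, 0.09, 0.04],  [0.01, -0.03, 0.04, 0.01]] + [[0.02, -0.01, -0.01, 0.0], [-0.01, 0.0, 0.01, -0.00], [-0.01, 0.01, 0.01, -0.00], [0.00, -0.0, -0.00, 0.0]]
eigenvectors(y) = [[0.53, 0.69, 0.43, -0.25], [0.23, -0.38, 0.67, 0.59], [0.31, -0.60, 0.18, -0.71], [-0.76, 0.12, 0.57, -0.29]]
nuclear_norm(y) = 1.39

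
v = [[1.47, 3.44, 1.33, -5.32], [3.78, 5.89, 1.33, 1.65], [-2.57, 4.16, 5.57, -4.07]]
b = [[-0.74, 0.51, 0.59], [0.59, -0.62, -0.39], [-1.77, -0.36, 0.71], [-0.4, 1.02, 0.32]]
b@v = [[-0.68,2.91,2.98,2.38], [-0.47,-3.24,-2.21,-2.57], [-5.79,-5.26,1.12,5.93], [2.45,5.96,2.61,2.51]]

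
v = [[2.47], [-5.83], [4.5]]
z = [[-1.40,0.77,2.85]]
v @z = [[-3.46, 1.9, 7.04], [8.16, -4.49, -16.62], [-6.30, 3.46, 12.82]]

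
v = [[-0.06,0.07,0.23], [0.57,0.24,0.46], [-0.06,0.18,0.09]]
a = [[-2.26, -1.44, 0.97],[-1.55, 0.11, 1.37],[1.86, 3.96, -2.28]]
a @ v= [[-0.74, -0.33, -1.09], [0.07, 0.16, -0.18], [2.28, 0.67, 2.04]]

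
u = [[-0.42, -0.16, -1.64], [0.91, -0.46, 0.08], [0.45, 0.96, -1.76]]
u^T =[[-0.42, 0.91, 0.45],  [-0.16, -0.46, 0.96],  [-1.64, 0.08, -1.76]]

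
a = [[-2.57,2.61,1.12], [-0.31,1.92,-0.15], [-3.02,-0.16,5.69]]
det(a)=-15.679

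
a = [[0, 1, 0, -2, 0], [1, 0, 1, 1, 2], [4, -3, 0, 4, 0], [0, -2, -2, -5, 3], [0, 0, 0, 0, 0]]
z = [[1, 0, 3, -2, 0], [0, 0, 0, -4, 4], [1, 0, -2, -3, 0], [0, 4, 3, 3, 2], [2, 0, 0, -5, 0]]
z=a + [[1, -1, 3, 0, 0], [-1, 0, -1, -5, 2], [-3, 3, -2, -7, 0], [0, 6, 5, 8, -1], [2, 0, 0, -5, 0]]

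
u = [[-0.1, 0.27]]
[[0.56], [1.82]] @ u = [[-0.06,0.15],[-0.18,0.49]]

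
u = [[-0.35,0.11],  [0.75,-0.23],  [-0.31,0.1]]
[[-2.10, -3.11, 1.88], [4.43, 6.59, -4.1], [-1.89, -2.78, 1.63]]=u@[[2.19, 5.27, -9.44],  [-12.1, -11.48, -12.97]]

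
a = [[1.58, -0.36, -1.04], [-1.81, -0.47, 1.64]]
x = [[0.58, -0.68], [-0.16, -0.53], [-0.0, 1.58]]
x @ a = [[2.15, 0.11, -1.72],[0.71, 0.31, -0.70],[-2.86, -0.74, 2.59]]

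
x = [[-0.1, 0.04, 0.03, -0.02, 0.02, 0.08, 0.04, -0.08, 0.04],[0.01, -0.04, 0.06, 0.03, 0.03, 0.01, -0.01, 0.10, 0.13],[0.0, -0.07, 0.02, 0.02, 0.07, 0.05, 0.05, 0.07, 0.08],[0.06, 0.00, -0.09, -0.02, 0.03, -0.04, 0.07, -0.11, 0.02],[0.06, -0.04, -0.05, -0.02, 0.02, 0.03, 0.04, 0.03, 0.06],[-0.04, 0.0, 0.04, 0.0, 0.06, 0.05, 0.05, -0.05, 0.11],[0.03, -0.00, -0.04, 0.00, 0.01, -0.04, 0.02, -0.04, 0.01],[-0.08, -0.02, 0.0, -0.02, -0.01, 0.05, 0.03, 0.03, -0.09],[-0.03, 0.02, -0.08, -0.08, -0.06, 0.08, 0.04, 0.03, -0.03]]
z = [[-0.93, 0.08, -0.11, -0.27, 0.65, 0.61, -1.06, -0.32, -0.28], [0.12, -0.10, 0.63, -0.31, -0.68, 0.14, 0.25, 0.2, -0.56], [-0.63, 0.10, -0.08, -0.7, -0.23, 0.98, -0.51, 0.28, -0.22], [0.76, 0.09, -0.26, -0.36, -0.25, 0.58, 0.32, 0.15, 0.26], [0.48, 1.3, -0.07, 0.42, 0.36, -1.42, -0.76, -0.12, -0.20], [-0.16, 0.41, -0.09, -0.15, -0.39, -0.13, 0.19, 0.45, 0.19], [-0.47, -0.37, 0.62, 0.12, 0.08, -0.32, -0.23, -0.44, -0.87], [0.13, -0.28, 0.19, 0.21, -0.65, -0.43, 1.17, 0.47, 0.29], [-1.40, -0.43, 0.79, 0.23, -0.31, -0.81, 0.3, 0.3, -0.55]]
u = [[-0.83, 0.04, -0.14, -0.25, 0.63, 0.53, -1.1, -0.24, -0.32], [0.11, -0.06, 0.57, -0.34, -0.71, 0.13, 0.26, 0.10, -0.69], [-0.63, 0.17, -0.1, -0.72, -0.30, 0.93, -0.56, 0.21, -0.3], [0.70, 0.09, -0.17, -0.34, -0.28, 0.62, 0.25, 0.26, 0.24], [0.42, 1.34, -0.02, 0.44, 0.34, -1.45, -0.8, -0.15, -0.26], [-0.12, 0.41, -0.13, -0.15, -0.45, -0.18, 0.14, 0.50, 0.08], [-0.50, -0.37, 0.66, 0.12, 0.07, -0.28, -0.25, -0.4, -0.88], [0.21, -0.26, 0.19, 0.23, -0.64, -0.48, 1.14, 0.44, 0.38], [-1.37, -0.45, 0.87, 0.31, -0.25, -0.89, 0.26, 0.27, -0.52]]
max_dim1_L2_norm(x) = 0.18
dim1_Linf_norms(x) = [0.1, 0.13, 0.08, 0.11, 0.06, 0.11, 0.04, 0.09, 0.08]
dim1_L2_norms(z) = [1.75, 1.19, 1.52, 1.17, 2.21, 0.82, 1.37, 1.57, 2.01]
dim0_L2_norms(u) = [1.99, 1.55, 1.28, 1.09, 1.37, 2.19, 1.93, 0.94, 1.41]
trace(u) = -1.50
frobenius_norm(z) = 4.70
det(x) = 0.00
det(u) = -0.00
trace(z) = -1.55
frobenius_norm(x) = 0.47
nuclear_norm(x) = 1.04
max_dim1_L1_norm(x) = 0.45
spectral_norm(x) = 0.28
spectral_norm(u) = 2.61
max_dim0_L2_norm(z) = 2.16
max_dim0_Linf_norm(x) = 0.13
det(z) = -0.00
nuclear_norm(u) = 10.41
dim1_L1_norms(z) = [4.31, 2.99, 3.73, 3.03, 5.13, 2.16, 3.52, 3.82, 5.12]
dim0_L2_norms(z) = [2.08, 1.51, 1.24, 1.05, 1.34, 2.16, 1.92, 0.98, 1.31]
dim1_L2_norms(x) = [0.17, 0.18, 0.16, 0.18, 0.12, 0.16, 0.08, 0.14, 0.17]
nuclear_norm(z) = 10.34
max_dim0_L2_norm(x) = 0.22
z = x + u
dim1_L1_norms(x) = [0.45, 0.42, 0.43, 0.44, 0.35, 0.4, 0.19, 0.33, 0.45]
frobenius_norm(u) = 4.74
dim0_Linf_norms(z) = [1.4, 1.3, 0.79, 0.7, 0.68, 1.42, 1.17, 0.47, 0.87]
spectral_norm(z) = 2.59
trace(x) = -0.05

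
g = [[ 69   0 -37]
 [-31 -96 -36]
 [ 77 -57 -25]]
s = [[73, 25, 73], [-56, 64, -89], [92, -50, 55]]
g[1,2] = -36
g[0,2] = -37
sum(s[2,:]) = 97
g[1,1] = -96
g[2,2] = -25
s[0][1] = 25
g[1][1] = -96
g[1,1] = -96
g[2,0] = 77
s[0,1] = 25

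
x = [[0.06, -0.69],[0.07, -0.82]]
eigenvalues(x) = [0.0, -0.76]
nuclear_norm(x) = 1.08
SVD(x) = [[-0.64,-0.77],  [-0.77,0.64]] @ diag([1.075639019333692, 0.0008367119301394306]) @ [[-0.09, 1.0], [-1.0, -0.09]]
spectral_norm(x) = 1.08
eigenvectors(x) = [[1.0, 0.64], [0.08, 0.77]]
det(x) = -0.00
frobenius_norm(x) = 1.08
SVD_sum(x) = [[0.06, -0.69],[0.07, -0.82]] + [[0.0, 0.0], [-0.00, -0.0]]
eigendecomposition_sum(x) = [[0.0, -0.00], [0.0, -0.0]] + [[0.06, -0.69],[0.07, -0.82]]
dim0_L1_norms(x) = [0.13, 1.51]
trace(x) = -0.76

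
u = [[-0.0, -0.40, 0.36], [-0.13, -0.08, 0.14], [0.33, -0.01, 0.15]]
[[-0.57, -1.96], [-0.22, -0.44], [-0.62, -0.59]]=u @ [[-0.63, -0.74], [-1.11, 2.99], [-2.82, -2.13]]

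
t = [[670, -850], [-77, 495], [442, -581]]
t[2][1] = -581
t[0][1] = -850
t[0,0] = 670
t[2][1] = -581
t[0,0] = 670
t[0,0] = 670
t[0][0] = 670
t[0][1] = -850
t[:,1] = [-850, 495, -581]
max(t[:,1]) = 495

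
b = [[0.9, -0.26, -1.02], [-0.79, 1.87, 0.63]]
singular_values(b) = [2.34, 0.98]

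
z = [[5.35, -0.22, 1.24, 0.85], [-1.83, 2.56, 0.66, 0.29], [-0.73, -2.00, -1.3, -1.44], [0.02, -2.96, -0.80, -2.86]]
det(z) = 12.569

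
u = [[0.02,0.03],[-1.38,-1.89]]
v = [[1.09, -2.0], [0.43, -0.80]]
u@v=[[0.03,-0.06],[-2.32,4.27]]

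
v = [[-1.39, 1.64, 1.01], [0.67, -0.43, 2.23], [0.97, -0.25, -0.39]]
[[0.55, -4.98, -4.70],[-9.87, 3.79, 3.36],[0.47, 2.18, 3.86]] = v@[[-0.47,2.10,4.25], [2.3,-1.71,0.53], [-3.84,0.74,0.33]]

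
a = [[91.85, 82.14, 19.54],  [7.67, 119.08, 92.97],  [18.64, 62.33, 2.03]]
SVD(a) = [[-0.58, 0.76, -0.30], [-0.76, -0.64, -0.16], [-0.31, 0.13, 0.94]] @ diag([188.34404665984982, 80.66581937261843, 26.526495673880994]) @ [[-0.34, -0.83, -0.44], [0.84, -0.06, -0.54], [-0.43, 0.55, -0.72]]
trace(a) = 212.96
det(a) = -403015.11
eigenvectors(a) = [[-0.71, -0.97, 0.21], [-0.63, 0.24, -0.52], [-0.31, -0.04, 0.83]]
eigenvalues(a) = [173.06, 72.17, -32.27]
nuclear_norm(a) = 295.54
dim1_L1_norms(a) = [193.53, 219.72, 83.0]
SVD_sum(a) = [[37.08, 90.17, 47.22],[48.70, 118.41, 62.02],[20.25, 49.23, 25.78]] + [[51.36, -3.63, -33.40], [-42.87, 3.03, 27.88], [9.04, -0.64, -5.88]] + [[3.41, -4.39, 5.72], [1.83, -2.37, 3.08], [-10.65, 13.74, -17.87]]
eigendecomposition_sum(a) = [[28.71, 127.54, 72.61], [25.44, 112.99, 64.33], [12.4, 55.08, 31.36]] + [[62.23, -47.8, -46.03], [-15.55, 11.95, 11.51], [2.71, -2.09, -2.01]] + [[0.91, 2.41, -7.04], [-2.21, -5.86, 17.14], [3.53, 9.34, -27.32]]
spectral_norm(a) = 188.34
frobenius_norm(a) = 206.60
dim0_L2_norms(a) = [94.04, 157.52, 95.02]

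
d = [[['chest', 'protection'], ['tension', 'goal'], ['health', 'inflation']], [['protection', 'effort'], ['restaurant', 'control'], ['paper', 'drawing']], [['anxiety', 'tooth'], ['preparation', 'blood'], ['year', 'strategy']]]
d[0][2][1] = 'inflation'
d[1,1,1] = 'control'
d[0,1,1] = 'goal'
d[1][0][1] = 'effort'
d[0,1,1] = 'goal'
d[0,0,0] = 'chest'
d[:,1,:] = [['tension', 'goal'], ['restaurant', 'control'], ['preparation', 'blood']]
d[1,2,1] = 'drawing'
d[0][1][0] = 'tension'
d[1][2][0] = 'paper'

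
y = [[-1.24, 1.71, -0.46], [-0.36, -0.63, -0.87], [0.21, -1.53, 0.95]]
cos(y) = [[0.54,  1.06,  0.53], [-0.21,  0.45,  0.02], [-0.19,  0.0,  0.09]]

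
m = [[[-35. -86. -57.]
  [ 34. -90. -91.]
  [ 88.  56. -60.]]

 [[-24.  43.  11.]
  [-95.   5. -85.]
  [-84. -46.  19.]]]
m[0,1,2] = -91.0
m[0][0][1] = -86.0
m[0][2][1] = 56.0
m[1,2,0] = -84.0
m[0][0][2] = -57.0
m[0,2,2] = -60.0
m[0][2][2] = -60.0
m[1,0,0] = -24.0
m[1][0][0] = -24.0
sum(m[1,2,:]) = -111.0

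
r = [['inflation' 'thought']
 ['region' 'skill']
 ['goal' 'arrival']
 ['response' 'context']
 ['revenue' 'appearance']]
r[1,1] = 'skill'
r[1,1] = 'skill'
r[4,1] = 'appearance'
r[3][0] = 'response'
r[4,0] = 'revenue'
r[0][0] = 'inflation'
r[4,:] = ['revenue', 'appearance']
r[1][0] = 'region'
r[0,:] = ['inflation', 'thought']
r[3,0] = 'response'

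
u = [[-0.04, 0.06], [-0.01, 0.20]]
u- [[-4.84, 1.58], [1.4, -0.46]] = [[4.80, -1.52], [-1.41, 0.66]]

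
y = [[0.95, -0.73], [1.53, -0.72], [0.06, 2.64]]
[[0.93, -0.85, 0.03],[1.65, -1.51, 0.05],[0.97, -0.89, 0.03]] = y @ [[1.24, -1.13, 0.04], [0.34, -0.31, 0.01]]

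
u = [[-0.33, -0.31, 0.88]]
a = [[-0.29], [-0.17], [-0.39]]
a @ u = [[0.1, 0.09, -0.26], [0.06, 0.05, -0.15], [0.13, 0.12, -0.34]]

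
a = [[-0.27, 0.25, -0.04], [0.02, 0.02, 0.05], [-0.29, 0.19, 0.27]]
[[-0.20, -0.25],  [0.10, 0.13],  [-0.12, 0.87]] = a @ [[1.89, -0.65], [1.35, -1.18], [0.65, 3.35]]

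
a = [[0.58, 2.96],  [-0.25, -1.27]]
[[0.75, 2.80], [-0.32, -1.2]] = a@[[0.07, 0.24], [0.24, 0.90]]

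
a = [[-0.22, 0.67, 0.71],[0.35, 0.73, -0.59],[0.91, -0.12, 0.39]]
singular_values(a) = [1.0, 1.0, 1.0]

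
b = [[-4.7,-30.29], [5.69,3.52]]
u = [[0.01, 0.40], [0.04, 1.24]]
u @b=[[2.23, 1.11], [6.87, 3.15]]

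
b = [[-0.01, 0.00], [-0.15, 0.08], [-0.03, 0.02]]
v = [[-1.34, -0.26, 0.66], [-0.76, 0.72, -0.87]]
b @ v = [[0.01, 0.0, -0.01], [0.14, 0.10, -0.17], [0.02, 0.02, -0.04]]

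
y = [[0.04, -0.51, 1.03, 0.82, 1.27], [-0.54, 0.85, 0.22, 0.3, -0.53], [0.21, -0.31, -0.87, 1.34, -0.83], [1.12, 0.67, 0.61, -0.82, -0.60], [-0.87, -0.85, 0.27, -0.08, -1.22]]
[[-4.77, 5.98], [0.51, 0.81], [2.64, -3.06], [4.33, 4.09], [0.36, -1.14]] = y@[[2.23, 1.58],[0.76, 0.61],[-0.87, 4.81],[-0.37, 0.97],[-2.58, 0.38]]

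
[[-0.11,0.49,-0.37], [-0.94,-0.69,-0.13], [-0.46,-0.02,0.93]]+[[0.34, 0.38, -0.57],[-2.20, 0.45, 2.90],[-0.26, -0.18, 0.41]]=[[0.23, 0.87, -0.94], [-3.14, -0.24, 2.77], [-0.72, -0.20, 1.34]]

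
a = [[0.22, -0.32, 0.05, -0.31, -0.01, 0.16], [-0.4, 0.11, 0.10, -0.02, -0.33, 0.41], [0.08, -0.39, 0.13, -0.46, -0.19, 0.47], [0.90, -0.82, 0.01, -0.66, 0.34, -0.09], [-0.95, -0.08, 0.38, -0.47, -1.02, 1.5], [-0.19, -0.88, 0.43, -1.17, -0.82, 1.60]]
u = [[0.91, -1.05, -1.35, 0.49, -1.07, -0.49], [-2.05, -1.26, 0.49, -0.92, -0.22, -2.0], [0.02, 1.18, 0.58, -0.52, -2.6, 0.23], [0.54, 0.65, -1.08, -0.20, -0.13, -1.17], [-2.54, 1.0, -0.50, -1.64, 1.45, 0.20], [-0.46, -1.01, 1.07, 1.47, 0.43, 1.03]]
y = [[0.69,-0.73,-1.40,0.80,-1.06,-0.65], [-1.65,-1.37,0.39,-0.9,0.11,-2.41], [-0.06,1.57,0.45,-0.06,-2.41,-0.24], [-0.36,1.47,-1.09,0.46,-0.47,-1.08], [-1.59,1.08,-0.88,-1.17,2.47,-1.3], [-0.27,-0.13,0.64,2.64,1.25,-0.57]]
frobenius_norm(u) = 6.84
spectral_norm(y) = 4.50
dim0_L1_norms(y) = [4.62, 6.35, 4.85, 6.03, 7.77, 6.25]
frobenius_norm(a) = 3.69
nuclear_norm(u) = 14.94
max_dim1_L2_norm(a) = 2.37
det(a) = -0.00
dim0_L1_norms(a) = [2.74, 2.6, 1.1, 3.09, 2.71, 4.23]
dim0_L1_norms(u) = [6.52, 6.15, 5.07, 5.24, 5.9, 5.12]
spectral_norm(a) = 3.19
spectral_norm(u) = 4.29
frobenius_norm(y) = 7.29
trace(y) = 2.13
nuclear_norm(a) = 5.06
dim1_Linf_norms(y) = [1.4, 2.41, 2.41, 1.47, 2.47, 2.64]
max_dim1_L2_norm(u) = 3.54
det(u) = 75.23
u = a + y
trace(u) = 2.51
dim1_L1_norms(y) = [5.33, 6.83, 4.79, 4.93, 8.49, 5.5]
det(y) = -0.28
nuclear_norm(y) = 15.81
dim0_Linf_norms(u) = [2.54, 1.26, 1.35, 1.64, 2.6, 2.0]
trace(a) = 0.38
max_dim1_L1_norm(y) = 8.49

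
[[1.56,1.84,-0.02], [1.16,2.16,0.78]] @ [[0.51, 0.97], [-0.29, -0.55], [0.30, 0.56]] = [[0.26,  0.49], [0.2,  0.37]]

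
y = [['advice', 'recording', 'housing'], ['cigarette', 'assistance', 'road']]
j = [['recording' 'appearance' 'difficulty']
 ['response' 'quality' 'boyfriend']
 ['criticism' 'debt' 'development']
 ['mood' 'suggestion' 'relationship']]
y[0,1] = 'recording'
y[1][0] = 'cigarette'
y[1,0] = 'cigarette'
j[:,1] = ['appearance', 'quality', 'debt', 'suggestion']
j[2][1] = 'debt'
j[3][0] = 'mood'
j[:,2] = ['difficulty', 'boyfriend', 'development', 'relationship']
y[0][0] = 'advice'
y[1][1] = 'assistance'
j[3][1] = 'suggestion'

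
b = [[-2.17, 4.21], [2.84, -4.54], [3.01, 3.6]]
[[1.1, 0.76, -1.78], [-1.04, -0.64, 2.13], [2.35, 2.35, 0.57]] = b @ [[0.29, 0.35, 0.43], [0.41, 0.36, -0.20]]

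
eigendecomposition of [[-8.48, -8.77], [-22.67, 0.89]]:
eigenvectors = [[-0.65,0.41],[-0.76,-0.91]]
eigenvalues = [-18.65, 11.06]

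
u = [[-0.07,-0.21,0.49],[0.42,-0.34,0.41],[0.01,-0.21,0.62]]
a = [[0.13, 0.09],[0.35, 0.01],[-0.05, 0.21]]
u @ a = [[-0.11, 0.09], [-0.08, 0.12], [-0.1, 0.13]]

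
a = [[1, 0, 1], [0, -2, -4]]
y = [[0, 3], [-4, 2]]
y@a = [[0, -6, -12], [-4, -4, -12]]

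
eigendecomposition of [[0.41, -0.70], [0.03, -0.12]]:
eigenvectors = [[1.00,0.82],[0.06,0.57]]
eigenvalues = [0.37, -0.08]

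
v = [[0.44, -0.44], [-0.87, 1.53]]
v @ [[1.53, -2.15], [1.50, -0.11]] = [[0.01, -0.90], [0.96, 1.7]]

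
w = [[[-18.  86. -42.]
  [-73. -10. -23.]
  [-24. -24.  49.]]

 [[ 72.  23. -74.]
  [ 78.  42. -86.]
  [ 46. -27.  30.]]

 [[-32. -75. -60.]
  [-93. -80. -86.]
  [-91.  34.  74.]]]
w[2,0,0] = -32.0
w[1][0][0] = 72.0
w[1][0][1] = 23.0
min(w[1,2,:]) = -27.0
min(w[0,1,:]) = -73.0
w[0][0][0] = -18.0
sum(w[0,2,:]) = 1.0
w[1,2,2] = 30.0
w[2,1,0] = -93.0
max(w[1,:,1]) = 42.0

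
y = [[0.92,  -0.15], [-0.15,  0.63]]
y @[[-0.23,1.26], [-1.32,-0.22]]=[[-0.01, 1.19], [-0.80, -0.33]]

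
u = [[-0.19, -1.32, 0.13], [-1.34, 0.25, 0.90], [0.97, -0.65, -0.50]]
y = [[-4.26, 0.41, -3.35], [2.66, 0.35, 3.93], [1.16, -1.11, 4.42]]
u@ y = [[-2.55,-0.68,-3.98],[7.42,-1.46,9.45],[-6.44,0.73,-8.01]]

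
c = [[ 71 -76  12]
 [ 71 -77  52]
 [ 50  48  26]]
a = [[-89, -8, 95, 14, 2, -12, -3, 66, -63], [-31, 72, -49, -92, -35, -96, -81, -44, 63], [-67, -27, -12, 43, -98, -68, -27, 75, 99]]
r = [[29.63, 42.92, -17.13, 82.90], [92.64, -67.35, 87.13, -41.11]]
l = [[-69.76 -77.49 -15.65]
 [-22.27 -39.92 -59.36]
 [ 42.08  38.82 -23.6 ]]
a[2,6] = -27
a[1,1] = 72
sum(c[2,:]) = 124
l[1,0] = -22.27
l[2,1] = 38.82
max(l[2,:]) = 42.08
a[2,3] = 43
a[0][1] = -8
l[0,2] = -15.65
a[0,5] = -12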